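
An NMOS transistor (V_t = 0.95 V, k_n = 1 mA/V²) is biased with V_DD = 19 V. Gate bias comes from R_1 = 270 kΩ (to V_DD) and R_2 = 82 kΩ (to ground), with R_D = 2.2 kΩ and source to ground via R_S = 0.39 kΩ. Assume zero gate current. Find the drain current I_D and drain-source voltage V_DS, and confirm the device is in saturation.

I_D ≈ 2.8 mA, V_DS ≈ 12 V

V_G = V_DD·R_2/(R_1+R_2) = 19×82/352 = 4.43 V.
Assume saturation: I_D = (k_n/2)(V_GS − V_t)² with V_GS = V_G − I_D·R_S = 4.43 − 0.39·I_D.
Substituting gives 0.0761·I_D² − 2.36·I_D + 6.04 = 0, with roots I_D = 2.82 or 28.2 mA.
The root I_D = 28.2 mA gives V_GS = -6.55 V ≤ V_t, so take I_D = 2.82 mA.
Then V_GS = 3.33 V and V_DS = V_DD − I_D(R_D+R_S) = 19 − 2.82×2.59 = 11.7 V.
Saturation requires V_DS ≥ V_GS − V_t = 2.38 V; 11.7 ≥ 2.38 ✓.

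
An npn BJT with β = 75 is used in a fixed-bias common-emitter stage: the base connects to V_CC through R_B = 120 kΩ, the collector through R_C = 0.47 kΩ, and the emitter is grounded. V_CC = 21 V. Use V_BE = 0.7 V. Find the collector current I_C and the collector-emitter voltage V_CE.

Base loop: V_CC = I_B·R_B + V_BE, so I_B = (21 − 0.7)/120 kΩ = 0.169 mA.
In the active region I_C = β·I_B = 75 × 0.169 = 12.7 mA.
Collector loop: V_CE = V_CC − I_C·R_C = 21 − 12.7×0.47 = 15 V.
Since V_CE = 15 V > V_CE(sat) ≈ 0.2 V, the transistor is in the active region as assumed.

I_C ≈ 13 mA, V_CE ≈ 15 V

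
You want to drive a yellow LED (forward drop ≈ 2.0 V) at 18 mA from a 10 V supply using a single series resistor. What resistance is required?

The resistor drops V_S − V_D = 10 − 2.0 = 8 V at 18 mA.
R = 8 V / 18 mA = 0.444 kΩ.

R ≈ 0.44 kΩ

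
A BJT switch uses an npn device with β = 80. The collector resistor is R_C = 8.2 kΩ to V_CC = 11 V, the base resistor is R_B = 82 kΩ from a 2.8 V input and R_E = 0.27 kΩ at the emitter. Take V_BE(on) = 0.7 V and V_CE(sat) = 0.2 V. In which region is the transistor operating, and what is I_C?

saturation; I_C ≈ 1.3 mA

Assume active: I_B = (2.8 − 0.7)/(82 + 81×0.27) = 0.0202 mA, I_C = β·I_B = 1.62 mA.
Then V_CE = 11 − 1.62×8.2 − 1.64×0.27 = -2.7 V < 0.2 V — the active assumption fails.
Re-solve with V_CE = 0.2 V. KCL at the emitter: V_E/R_E = (V_BB−0.7−V_E)/R_B + (V_CC−0.2−V_E)/R_C, giving V_E = 0.35 V.
I_C = (V_CC − 0.2 − V_E)/R_C = (10.8 − 0.35)/8.2 = 1.27 mA.
Check: I_B = (2.1 − 0.35)/82 = 0.0213 mA, and β·I_B = 1.71 mA > I_C, confirming saturation.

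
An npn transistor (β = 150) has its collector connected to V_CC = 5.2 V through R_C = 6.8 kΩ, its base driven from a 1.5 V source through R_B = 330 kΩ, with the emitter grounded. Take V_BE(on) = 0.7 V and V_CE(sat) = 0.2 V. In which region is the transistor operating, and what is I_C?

Assume active. Base-emitter loop: I_B = (V_BB − V_BE)/R_B = (1.5 − 0.7)/330 = 0.00242 mA.
I_C = β·I_B = 150×0.00242 = 0.364 mA.
V_CE = V_CC − I_C·R_C = 5.2 − 0.364×6.8 = 2.73 V > V_CE(sat), so the active-region assumption holds.

active; I_C ≈ 0.36 mA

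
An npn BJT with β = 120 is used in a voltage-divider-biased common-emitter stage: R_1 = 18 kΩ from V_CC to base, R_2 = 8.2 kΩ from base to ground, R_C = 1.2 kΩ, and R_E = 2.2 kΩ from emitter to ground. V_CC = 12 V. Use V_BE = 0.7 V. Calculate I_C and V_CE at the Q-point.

I_C ≈ 1.3 mA, V_CE ≈ 7.4 V

Thevenize the base divider: V_Th = V_CC·R_2/(R_1+R_2) = 12×8.2/26.2 = 3.76 V, R_Th = R_1‖R_2 = 5.63 kΩ.
Base-emitter loop: V_Th = I_B·R_Th + V_BE + (β+1)I_B·R_E, so I_B = (3.76 − 0.7) / (5.63 + 121×2.2) = 0.0112 mA.
I_C = β·I_B = 120×0.0112 = 1.35 mA, and I_E = (β+1)I_B = 1.36 mA.
V_CE = V_CC − I_C·R_C − I_E·R_E = 12 − 1.35×1.2 − 1.36×2.2 = 7.39 V.
V_CE = 7.39 V > 0.2 V confirms active-region operation.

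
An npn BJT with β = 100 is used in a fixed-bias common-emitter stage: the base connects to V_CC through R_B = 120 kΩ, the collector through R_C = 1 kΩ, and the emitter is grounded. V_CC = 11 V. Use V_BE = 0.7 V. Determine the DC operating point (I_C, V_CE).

Base loop: V_CC = I_B·R_B + V_BE, so I_B = (11 − 0.7)/120 kΩ = 0.0858 mA.
In the active region I_C = β·I_B = 100 × 0.0858 = 8.58 mA.
Collector loop: V_CE = V_CC − I_C·R_C = 11 − 8.58×1 = 2.42 V.
Since V_CE = 2.42 V > V_CE(sat) ≈ 0.2 V, the transistor is in the active region as assumed.

I_C ≈ 8.6 mA, V_CE ≈ 2.4 V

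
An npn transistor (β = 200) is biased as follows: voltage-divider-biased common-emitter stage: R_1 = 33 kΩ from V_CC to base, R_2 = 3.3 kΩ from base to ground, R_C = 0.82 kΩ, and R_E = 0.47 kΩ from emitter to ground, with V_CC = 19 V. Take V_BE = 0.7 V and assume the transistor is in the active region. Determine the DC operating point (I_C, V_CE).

I_C ≈ 2.1 mA, V_CE ≈ 16 V

Thevenize the base divider: V_Th = V_CC·R_2/(R_1+R_2) = 19×3.3/36.3 = 1.73 V, R_Th = R_1‖R_2 = 3 kΩ.
Base-emitter loop: V_Th = I_B·R_Th + V_BE + (β+1)I_B·R_E, so I_B = (1.73 − 0.7) / (3 + 201×0.47) = 0.0105 mA.
I_C = β·I_B = 200×0.0105 = 2.11 mA, and I_E = (β+1)I_B = 2.12 mA.
V_CE = V_CC − I_C·R_C − I_E·R_E = 19 − 2.11×0.82 − 2.12×0.47 = 16.3 V.
V_CE = 16.3 V > 0.2 V confirms active-region operation.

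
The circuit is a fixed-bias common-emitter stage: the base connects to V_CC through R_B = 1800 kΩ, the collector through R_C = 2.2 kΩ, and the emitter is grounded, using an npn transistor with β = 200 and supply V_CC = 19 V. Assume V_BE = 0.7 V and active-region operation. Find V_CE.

Base loop: V_CC = I_B·R_B + V_BE, so I_B = (19 − 0.7)/1800 kΩ = 0.0102 mA.
In the active region I_C = β·I_B = 200 × 0.0102 = 2.03 mA.
Collector loop: V_CE = V_CC − I_C·R_C = 19 − 2.03×2.2 = 14.5 V.
Since V_CE = 14.5 V > V_CE(sat) ≈ 0.2 V, the transistor is in the active region as assumed.

V_CE ≈ 15 V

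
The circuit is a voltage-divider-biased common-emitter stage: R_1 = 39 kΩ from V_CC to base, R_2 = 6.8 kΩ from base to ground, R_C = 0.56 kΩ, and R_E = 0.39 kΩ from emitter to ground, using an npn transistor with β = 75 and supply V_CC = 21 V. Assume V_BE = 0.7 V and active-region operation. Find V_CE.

V_CE ≈ 16 V

Thevenize the base divider: V_Th = V_CC·R_2/(R_1+R_2) = 21×6.8/45.8 = 3.12 V, R_Th = R_1‖R_2 = 5.79 kΩ.
Base-emitter loop: V_Th = I_B·R_Th + V_BE + (β+1)I_B·R_E, so I_B = (3.12 − 0.7) / (5.79 + 76×0.39) = 0.0682 mA.
I_C = β·I_B = 75×0.0682 = 5.12 mA, and I_E = (β+1)I_B = 5.19 mA.
V_CE = V_CC − I_C·R_C − I_E·R_E = 21 − 5.12×0.56 − 5.19×0.39 = 16.1 V.
V_CE = 16.1 V > 0.2 V confirms active-region operation.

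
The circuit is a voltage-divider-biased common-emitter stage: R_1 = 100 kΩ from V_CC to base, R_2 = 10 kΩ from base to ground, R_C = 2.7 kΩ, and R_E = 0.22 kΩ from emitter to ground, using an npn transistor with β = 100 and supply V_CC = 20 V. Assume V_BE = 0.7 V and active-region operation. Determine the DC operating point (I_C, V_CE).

Thevenize the base divider: V_Th = V_CC·R_2/(R_1+R_2) = 20×10/110 = 1.82 V, R_Th = R_1‖R_2 = 9.09 kΩ.
Base-emitter loop: V_Th = I_B·R_Th + V_BE + (β+1)I_B·R_E, so I_B = (1.82 − 0.7) / (9.09 + 101×0.22) = 0.0357 mA.
I_C = β·I_B = 100×0.0357 = 3.57 mA, and I_E = (β+1)I_B = 3.61 mA.
V_CE = V_CC − I_C·R_C − I_E·R_E = 20 − 3.57×2.7 − 3.61×0.22 = 9.56 V.
V_CE = 9.56 V > 0.2 V confirms active-region operation.

I_C ≈ 3.6 mA, V_CE ≈ 9.6 V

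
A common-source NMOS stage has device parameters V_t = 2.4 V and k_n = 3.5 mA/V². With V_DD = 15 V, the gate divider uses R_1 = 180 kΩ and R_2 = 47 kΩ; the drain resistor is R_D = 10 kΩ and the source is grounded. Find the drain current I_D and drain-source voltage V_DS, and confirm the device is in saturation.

V_G = V_DD·R_2/(R_1+R_2) = 15×47/227 = 3.11 V. With the source grounded, V_GS = V_G = 3.11 V.
Assume saturation: I_D = (k_n/2)(V_GS − V_t)² = (3.5/2)×(3.11 − 2.4)² = 1.75×0.706² = 0.872 mA.
V_DS = V_DD − I_D·R_D = 15 − 0.872×10 = 6.28 V.
Saturation requires V_DS ≥ V_GS − V_t = 0.706 V; 6.28 ≥ 0.706 ✓.

I_D ≈ 0.87 mA, V_DS ≈ 6.3 V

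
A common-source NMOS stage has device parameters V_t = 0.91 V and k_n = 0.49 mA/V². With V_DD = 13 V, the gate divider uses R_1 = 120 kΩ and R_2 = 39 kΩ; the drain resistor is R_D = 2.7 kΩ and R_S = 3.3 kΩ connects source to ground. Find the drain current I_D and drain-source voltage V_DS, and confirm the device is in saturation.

I_D ≈ 0.34 mA, V_DS ≈ 11 V

V_G = V_DD·R_2/(R_1+R_2) = 13×39/159 = 3.19 V.
Assume saturation: I_D = (k_n/2)(V_GS − V_t)² with V_GS = V_G − I_D·R_S = 3.19 − 3.3·I_D.
Substituting gives 2.67·I_D² − 4.68·I_D + 1.27 = 0, with roots I_D = 0.336 or 1.42 mA.
The root I_D = 1.42 mA gives V_GS = -1.5 V ≤ V_t, so take I_D = 0.336 mA.
Then V_GS = 2.08 V and V_DS = V_DD − I_D(R_D+R_S) = 13 − 0.336×6 = 11 V.
Saturation requires V_DS ≥ V_GS − V_t = 1.17 V; 11 ≥ 1.17 ✓.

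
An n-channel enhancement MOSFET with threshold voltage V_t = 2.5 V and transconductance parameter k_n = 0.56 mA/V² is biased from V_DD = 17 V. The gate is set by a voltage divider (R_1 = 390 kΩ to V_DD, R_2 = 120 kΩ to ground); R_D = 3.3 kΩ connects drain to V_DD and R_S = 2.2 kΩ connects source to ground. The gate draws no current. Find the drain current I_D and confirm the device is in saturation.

V_G = V_DD·R_2/(R_1+R_2) = 17×120/510 = 4 V.
Assume saturation: I_D = (k_n/2)(V_GS − V_t)² with V_GS = V_G − I_D·R_S = 4 − 2.2·I_D.
Substituting gives 1.36·I_D² − 2.85·I_D + 0.63 = 0, with roots I_D = 0.251 or 1.85 mA.
The root I_D = 1.85 mA gives V_GS = -0.0706 V ≤ V_t, so take I_D = 0.251 mA.
Then V_GS = 3.45 V and V_DS = V_DD − I_D(R_D+R_S) = 17 − 0.251×5.5 = 15.6 V.
Saturation requires V_DS ≥ V_GS − V_t = 0.947 V; 15.6 ≥ 0.947 ✓.

I_D ≈ 0.25 mA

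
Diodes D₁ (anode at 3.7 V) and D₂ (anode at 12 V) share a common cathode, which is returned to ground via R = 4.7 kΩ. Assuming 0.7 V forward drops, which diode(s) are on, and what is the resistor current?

Assume both conduct. Then node N would need to be at both 3.7−0.7 = 3 V and 12−0.7 = 11.3 V, which is impossible.
Assume only D₂ conducts: V_N = 12 − 0.7 = 11.3 V, so I_R = 11.3/4.7 = 2.4 mA.
Check D₁: its anode-to-cathode voltage is 3.7 − 11.3 = -7.6 V < 0.7 V, so it is off. The assumption is consistent.

Only D₂ conducts; I_R ≈ 2.4 mA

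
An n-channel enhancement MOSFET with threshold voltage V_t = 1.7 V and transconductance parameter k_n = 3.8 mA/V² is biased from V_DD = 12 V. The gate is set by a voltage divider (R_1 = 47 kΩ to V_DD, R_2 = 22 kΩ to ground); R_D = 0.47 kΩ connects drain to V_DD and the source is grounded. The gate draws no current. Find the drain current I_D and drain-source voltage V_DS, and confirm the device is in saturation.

V_G = V_DD·R_2/(R_1+R_2) = 12×22/69 = 3.83 V. With the source grounded, V_GS = V_G = 3.83 V.
Assume saturation: I_D = (k_n/2)(V_GS − V_t)² = (3.8/2)×(3.83 − 1.7)² = 1.9×2.13² = 8.59 mA.
V_DS = V_DD − I_D·R_D = 12 − 8.59×0.47 = 7.96 V.
Saturation requires V_DS ≥ V_GS − V_t = 2.13 V; 7.96 ≥ 2.13 ✓.

I_D ≈ 8.6 mA, V_DS ≈ 8 V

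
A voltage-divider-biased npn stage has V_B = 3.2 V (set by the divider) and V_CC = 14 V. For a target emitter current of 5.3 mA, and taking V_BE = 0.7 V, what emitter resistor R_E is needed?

V_E = V_B − V_BE = 3.2 − 0.7 = 2.5 V.
R_E = V_E / I_E = 2.5 / 5.3 = 0.472 kΩ.

R_E ≈ 0.47 kΩ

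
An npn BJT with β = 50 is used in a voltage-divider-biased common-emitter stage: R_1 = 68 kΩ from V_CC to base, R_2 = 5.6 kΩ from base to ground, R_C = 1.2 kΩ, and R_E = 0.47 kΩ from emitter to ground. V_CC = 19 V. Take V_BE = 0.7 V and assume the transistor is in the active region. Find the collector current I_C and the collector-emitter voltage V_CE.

Thevenize the base divider: V_Th = V_CC·R_2/(R_1+R_2) = 19×5.6/73.6 = 1.45 V, R_Th = R_1‖R_2 = 5.17 kΩ.
Base-emitter loop: V_Th = I_B·R_Th + V_BE + (β+1)I_B·R_E, so I_B = (1.45 − 0.7) / (5.17 + 51×0.47) = 0.0256 mA.
I_C = β·I_B = 50×0.0256 = 1.28 mA, and I_E = (β+1)I_B = 1.3 mA.
V_CE = V_CC − I_C·R_C − I_E·R_E = 19 − 1.28×1.2 − 1.3×0.47 = 16.9 V.
V_CE = 16.9 V > 0.2 V confirms active-region operation.

I_C ≈ 1.3 mA, V_CE ≈ 17 V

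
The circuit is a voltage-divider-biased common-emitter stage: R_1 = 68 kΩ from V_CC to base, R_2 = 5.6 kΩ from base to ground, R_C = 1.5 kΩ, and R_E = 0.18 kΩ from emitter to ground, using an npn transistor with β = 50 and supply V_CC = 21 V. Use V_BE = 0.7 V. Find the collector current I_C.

I_C ≈ 3.1 mA

Thevenize the base divider: V_Th = V_CC·R_2/(R_1+R_2) = 21×5.6/73.6 = 1.6 V, R_Th = R_1‖R_2 = 5.17 kΩ.
Base-emitter loop: V_Th = I_B·R_Th + V_BE + (β+1)I_B·R_E, so I_B = (1.6 − 0.7) / (5.17 + 51×0.18) = 0.0625 mA.
I_C = β·I_B = 50×0.0625 = 3.13 mA, and I_E = (β+1)I_B = 3.19 mA.
V_CE = V_CC − I_C·R_C − I_E·R_E = 21 − 3.13×1.5 − 3.19×0.18 = 15.7 V.
V_CE = 15.7 V > 0.2 V confirms active-region operation.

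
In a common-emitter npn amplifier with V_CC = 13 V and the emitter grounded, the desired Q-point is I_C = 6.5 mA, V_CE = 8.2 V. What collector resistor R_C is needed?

Collector loop: V_CC = I_C·R_C + V_CE.
R_C = (V_CC − V_CE)/I_C = (13 − 8.2)/6.5 = 0.738 kΩ.

R_C ≈ 0.74 kΩ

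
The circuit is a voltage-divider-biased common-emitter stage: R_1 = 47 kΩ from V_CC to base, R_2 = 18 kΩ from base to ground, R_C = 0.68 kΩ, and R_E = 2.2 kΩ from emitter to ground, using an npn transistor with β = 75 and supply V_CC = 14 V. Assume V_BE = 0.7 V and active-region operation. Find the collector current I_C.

I_C ≈ 1.3 mA

Thevenize the base divider: V_Th = V_CC·R_2/(R_1+R_2) = 14×18/65 = 3.88 V, R_Th = R_1‖R_2 = 13 kΩ.
Base-emitter loop: V_Th = I_B·R_Th + V_BE + (β+1)I_B·R_E, so I_B = (3.88 − 0.7) / (13 + 76×2.2) = 0.0176 mA.
I_C = β·I_B = 75×0.0176 = 1.32 mA, and I_E = (β+1)I_B = 1.34 mA.
V_CE = V_CC − I_C·R_C − I_E·R_E = 14 − 1.32×0.68 − 1.34×2.2 = 10.2 V.
V_CE = 10.2 V > 0.2 V confirms active-region operation.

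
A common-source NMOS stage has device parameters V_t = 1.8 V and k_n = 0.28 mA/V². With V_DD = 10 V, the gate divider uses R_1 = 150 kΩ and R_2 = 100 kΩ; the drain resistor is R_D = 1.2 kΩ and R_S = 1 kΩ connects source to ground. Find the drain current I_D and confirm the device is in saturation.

I_D ≈ 0.44 mA

V_G = V_DD·R_2/(R_1+R_2) = 10×100/250 = 4 V.
Assume saturation: I_D = (k_n/2)(V_GS − V_t)² with V_GS = V_G − I_D·R_S = 4 − 1·I_D.
Substituting gives 0.14·I_D² − 1.62·I_D + 0.678 = 0, with roots I_D = 0.436 or 11.1 mA.
The root I_D = 11.1 mA gives V_GS = -7.11 V ≤ V_t, so take I_D = 0.436 mA.
Then V_GS = 3.56 V and V_DS = V_DD − I_D(R_D+R_S) = 10 − 0.436×2.2 = 9.04 V.
Saturation requires V_DS ≥ V_GS − V_t = 1.76 V; 9.04 ≥ 1.76 ✓.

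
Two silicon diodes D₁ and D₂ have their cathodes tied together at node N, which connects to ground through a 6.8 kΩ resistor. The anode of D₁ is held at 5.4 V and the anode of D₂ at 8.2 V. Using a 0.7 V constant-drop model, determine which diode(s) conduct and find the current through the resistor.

Assume both conduct. Then node N would need to be at both 5.4−0.7 = 4.7 V and 8.2−0.7 = 7.5 V, which is impossible.
Assume only D₂ conducts: V_N = 8.2 − 0.7 = 7.5 V, so I_R = 7.5/6.8 = 1.1 mA.
Check D₁: its anode-to-cathode voltage is 5.4 − 7.5 = -2.1 V < 0.7 V, so it is off. The assumption is consistent.

Only D₂ conducts; I_R ≈ 1.1 mA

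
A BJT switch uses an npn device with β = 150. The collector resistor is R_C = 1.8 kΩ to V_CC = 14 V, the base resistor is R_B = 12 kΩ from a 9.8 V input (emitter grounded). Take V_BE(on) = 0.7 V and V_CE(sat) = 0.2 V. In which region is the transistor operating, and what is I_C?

saturation; I_C ≈ 7.7 mA

Assume active: I_B = (9.8 − 0.7)/12 = 0.758 mA, giving I_C = β·I_B = 114 mA.
But then V_CE = 14 − 114×1.8 = -191 V < V_CE(sat) = 0.2 V — impossible in the active region.
So the transistor is saturated. With V_CE = 0.2 V, I_C = (V_CC − 0.2)/R_C = 13.8/1.8 = 7.67 mA.
Check: β·I_B = 114 mA > I_C = 7.67 mA, confirming saturation.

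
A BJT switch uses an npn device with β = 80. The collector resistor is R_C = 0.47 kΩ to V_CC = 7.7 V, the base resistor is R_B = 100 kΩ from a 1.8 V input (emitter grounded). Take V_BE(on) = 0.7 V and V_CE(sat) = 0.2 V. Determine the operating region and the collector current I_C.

Assume active. Base-emitter loop: I_B = (V_BB − V_BE)/R_B = (1.8 − 0.7)/100 = 0.011 mA.
I_C = β·I_B = 80×0.011 = 0.88 mA.
V_CE = V_CC − I_C·R_C = 7.7 − 0.88×0.47 = 7.29 V > V_CE(sat), so the active-region assumption holds.

active; I_C ≈ 0.88 mA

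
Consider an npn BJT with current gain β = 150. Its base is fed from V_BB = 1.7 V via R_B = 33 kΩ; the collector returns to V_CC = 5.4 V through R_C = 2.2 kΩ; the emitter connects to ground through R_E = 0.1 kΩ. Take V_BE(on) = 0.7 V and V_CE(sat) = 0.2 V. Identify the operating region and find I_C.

Assume active: I_B = (1.7 − 0.7)/(33 + 151×0.1) = 0.0208 mA, I_C = β·I_B = 3.12 mA.
Then V_CE = 5.4 − 3.12×2.2 − 3.14×0.1 = -1.77 V < 0.2 V — the active assumption fails.
Re-solve with V_CE = 0.2 V. KCL at the emitter: V_E/R_E = (V_BB−0.7−V_E)/R_B + (V_CC−0.2−V_E)/R_C, giving V_E = 0.228 V.
I_C = (V_CC − 0.2 − V_E)/R_C = (5.2 − 0.228)/2.2 = 2.26 mA.
Check: I_B = (1 − 0.228)/33 = 0.0234 mA, and β·I_B = 3.51 mA > I_C, confirming saturation.

saturation; I_C ≈ 2.3 mA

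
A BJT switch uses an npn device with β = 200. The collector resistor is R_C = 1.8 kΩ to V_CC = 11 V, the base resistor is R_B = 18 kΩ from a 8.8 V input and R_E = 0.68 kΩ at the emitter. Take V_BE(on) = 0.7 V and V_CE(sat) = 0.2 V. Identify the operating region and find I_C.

saturation; I_C ≈ 4.3 mA

Assume active: I_B = (8.8 − 0.7)/(18 + 201×0.68) = 0.0524 mA, I_C = β·I_B = 10.5 mA.
Then V_CE = 11 − 10.5×1.8 − 10.5×0.68 = -15 V < 0.2 V — the active assumption fails.
Re-solve with V_CE = 0.2 V. KCL at the emitter: V_E/R_E = (V_BB−0.7−V_E)/R_B + (V_CC−0.2−V_E)/R_C, giving V_E = 3.1 V.
I_C = (V_CC − 0.2 − V_E)/R_C = (10.8 − 3.1)/1.8 = 4.28 mA.
Check: I_B = (8.1 − 3.1)/18 = 0.278 mA, and β·I_B = 55.6 mA > I_C, confirming saturation.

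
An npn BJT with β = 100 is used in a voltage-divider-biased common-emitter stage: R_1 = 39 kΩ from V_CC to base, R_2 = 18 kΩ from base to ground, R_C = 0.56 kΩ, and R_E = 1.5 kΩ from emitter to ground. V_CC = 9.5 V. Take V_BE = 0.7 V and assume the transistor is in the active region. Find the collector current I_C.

Thevenize the base divider: V_Th = V_CC·R_2/(R_1+R_2) = 9.5×18/57 = 3 V, R_Th = R_1‖R_2 = 12.3 kΩ.
Base-emitter loop: V_Th = I_B·R_Th + V_BE + (β+1)I_B·R_E, so I_B = (3 − 0.7) / (12.3 + 101×1.5) = 0.014 mA.
I_C = β·I_B = 100×0.014 = 1.4 mA, and I_E = (β+1)I_B = 1.42 mA.
V_CE = V_CC − I_C·R_C − I_E·R_E = 9.5 − 1.4×0.56 − 1.42×1.5 = 6.59 V.
V_CE = 6.59 V > 0.2 V confirms active-region operation.

I_C ≈ 1.4 mA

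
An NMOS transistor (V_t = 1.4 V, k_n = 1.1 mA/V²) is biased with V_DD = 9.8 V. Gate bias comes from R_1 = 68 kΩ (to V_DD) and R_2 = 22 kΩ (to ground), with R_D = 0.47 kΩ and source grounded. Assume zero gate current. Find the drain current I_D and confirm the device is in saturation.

V_G = V_DD·R_2/(R_1+R_2) = 9.8×22/90 = 2.4 V. With the source grounded, V_GS = V_G = 2.4 V.
Assume saturation: I_D = (k_n/2)(V_GS − V_t)² = (1.1/2)×(2.4 − 1.4)² = 0.55×0.996² = 0.545 mA.
V_DS = V_DD − I_D·R_D = 9.8 − 0.545×0.47 = 9.54 V.
Saturation requires V_DS ≥ V_GS − V_t = 0.996 V; 9.54 ≥ 0.996 ✓.

I_D ≈ 0.55 mA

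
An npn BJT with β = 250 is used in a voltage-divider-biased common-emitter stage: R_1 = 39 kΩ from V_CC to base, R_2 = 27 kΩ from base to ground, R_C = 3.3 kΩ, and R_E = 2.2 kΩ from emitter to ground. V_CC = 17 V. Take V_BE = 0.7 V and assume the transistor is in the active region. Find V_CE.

V_CE ≈ 1.8 V

Thevenize the base divider: V_Th = V_CC·R_2/(R_1+R_2) = 17×27/66 = 6.95 V, R_Th = R_1‖R_2 = 16 kΩ.
Base-emitter loop: V_Th = I_B·R_Th + V_BE + (β+1)I_B·R_E, so I_B = (6.95 − 0.7) / (16 + 251×2.2) = 0.011 mA.
I_C = β·I_B = 250×0.011 = 2.75 mA, and I_E = (β+1)I_B = 2.76 mA.
V_CE = V_CC − I_C·R_C − I_E·R_E = 17 − 2.75×3.3 − 2.76×2.2 = 1.84 V.
V_CE = 1.84 V > 0.2 V confirms active-region operation.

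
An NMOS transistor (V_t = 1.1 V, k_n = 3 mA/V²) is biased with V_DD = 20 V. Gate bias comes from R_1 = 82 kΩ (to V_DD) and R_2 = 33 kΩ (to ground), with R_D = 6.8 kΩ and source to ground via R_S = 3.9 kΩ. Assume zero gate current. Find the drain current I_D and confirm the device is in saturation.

V_G = V_DD·R_2/(R_1+R_2) = 20×33/115 = 5.74 V.
Assume saturation: I_D = (k_n/2)(V_GS − V_t)² with V_GS = V_G − I_D·R_S = 5.74 − 3.9·I_D.
Substituting gives 22.8·I_D² − 55.3·I_D + 32.3 = 0, with roots I_D = 0.982 or 1.44 mA.
The root I_D = 1.44 mA gives V_GS = 0.12 V ≤ V_t, so take I_D = 0.982 mA.
Then V_GS = 1.91 V and V_DS = V_DD − I_D(R_D+R_S) = 20 − 0.982×10.7 = 9.49 V.
Saturation requires V_DS ≥ V_GS − V_t = 0.809 V; 9.49 ≥ 0.809 ✓.

I_D ≈ 0.98 mA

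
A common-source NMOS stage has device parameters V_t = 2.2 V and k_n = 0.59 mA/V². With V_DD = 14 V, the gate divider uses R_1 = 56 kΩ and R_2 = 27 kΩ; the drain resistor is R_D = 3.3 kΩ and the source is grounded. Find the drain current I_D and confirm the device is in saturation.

V_G = V_DD·R_2/(R_1+R_2) = 14×27/83 = 4.55 V. With the source grounded, V_GS = V_G = 4.55 V.
Assume saturation: I_D = (k_n/2)(V_GS − V_t)² = (0.59/2)×(4.55 − 2.2)² = 0.295×2.35² = 1.63 mA.
V_DS = V_DD − I_D·R_D = 14 − 1.63×3.3 = 8.6 V.
Saturation requires V_DS ≥ V_GS − V_t = 2.35 V; 8.6 ≥ 2.35 ✓.

I_D ≈ 1.6 mA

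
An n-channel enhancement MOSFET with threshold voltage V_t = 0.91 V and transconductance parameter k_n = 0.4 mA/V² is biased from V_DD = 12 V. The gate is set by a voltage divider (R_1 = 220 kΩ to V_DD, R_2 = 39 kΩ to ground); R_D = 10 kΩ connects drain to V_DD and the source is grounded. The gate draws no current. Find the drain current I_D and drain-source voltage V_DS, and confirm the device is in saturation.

V_G = V_DD·R_2/(R_1+R_2) = 12×39/259 = 1.81 V. With the source grounded, V_GS = V_G = 1.81 V.
Assume saturation: I_D = (k_n/2)(V_GS − V_t)² = (0.4/2)×(1.81 − 0.91)² = 0.2×0.897² = 0.161 mA.
V_DS = V_DD − I_D·R_D = 12 − 0.161×10 = 10.4 V.
Saturation requires V_DS ≥ V_GS − V_t = 0.897 V; 10.4 ≥ 0.897 ✓.

I_D ≈ 0.16 mA, V_DS ≈ 10 V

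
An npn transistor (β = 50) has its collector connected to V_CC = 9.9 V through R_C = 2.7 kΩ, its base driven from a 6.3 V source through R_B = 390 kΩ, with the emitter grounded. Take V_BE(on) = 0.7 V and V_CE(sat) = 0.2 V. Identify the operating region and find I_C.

Assume active. Base-emitter loop: I_B = (V_BB − V_BE)/R_B = (6.3 − 0.7)/390 = 0.0144 mA.
I_C = β·I_B = 50×0.0144 = 0.718 mA.
V_CE = V_CC − I_C·R_C = 9.9 − 0.718×2.7 = 7.96 V > V_CE(sat), so the active-region assumption holds.

active; I_C ≈ 0.72 mA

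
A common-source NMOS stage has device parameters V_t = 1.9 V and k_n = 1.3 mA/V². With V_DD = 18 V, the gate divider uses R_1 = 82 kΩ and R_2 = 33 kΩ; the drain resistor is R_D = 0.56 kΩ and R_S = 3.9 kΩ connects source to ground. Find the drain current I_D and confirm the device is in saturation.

I_D ≈ 0.59 mA

V_G = V_DD·R_2/(R_1+R_2) = 18×33/115 = 5.17 V.
Assume saturation: I_D = (k_n/2)(V_GS − V_t)² with V_GS = V_G − I_D·R_S = 5.17 − 3.9·I_D.
Substituting gives 9.89·I_D² − 17.6·I_D + 6.93 = 0, with roots I_D = 0.592 or 1.18 mA.
The root I_D = 1.18 mA gives V_GS = 0.551 V ≤ V_t, so take I_D = 0.592 mA.
Then V_GS = 2.85 V and V_DS = V_DD − I_D(R_D+R_S) = 18 − 0.592×4.46 = 15.4 V.
Saturation requires V_DS ≥ V_GS − V_t = 0.955 V; 15.4 ≥ 0.955 ✓.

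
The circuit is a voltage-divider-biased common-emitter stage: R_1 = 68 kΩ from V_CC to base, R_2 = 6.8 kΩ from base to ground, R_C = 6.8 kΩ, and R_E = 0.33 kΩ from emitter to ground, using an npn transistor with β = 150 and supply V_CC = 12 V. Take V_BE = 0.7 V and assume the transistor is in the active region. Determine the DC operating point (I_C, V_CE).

I_C ≈ 1 mA, V_CE ≈ 4.5 V

Thevenize the base divider: V_Th = V_CC·R_2/(R_1+R_2) = 12×6.8/74.8 = 1.09 V, R_Th = R_1‖R_2 = 6.18 kΩ.
Base-emitter loop: V_Th = I_B·R_Th + V_BE + (β+1)I_B·R_E, so I_B = (1.09 − 0.7) / (6.18 + 151×0.33) = 0.00698 mA.
I_C = β·I_B = 150×0.00698 = 1.05 mA, and I_E = (β+1)I_B = 1.05 mA.
V_CE = V_CC − I_C·R_C − I_E·R_E = 12 − 1.05×6.8 − 1.05×0.33 = 4.53 V.
V_CE = 4.53 V > 0.2 V confirms active-region operation.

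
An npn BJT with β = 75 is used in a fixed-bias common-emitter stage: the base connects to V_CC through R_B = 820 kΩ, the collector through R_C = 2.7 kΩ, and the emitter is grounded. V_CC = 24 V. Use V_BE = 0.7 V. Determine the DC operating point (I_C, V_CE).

Base loop: V_CC = I_B·R_B + V_BE, so I_B = (24 − 0.7)/820 kΩ = 0.0284 mA.
In the active region I_C = β·I_B = 75 × 0.0284 = 2.13 mA.
Collector loop: V_CE = V_CC − I_C·R_C = 24 − 2.13×2.7 = 18.2 V.
Since V_CE = 18.2 V > V_CE(sat) ≈ 0.2 V, the transistor is in the active region as assumed.

I_C ≈ 2.1 mA, V_CE ≈ 18 V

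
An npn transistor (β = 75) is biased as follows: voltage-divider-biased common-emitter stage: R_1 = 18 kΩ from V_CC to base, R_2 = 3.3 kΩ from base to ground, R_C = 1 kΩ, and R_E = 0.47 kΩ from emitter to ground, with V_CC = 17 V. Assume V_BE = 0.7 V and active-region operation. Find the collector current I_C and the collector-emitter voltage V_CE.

Thevenize the base divider: V_Th = V_CC·R_2/(R_1+R_2) = 17×3.3/21.3 = 2.63 V, R_Th = R_1‖R_2 = 2.79 kΩ.
Base-emitter loop: V_Th = I_B·R_Th + V_BE + (β+1)I_B·R_E, so I_B = (2.63 − 0.7) / (2.79 + 76×0.47) = 0.0502 mA.
I_C = β·I_B = 75×0.0502 = 3.77 mA, and I_E = (β+1)I_B = 3.82 mA.
V_CE = V_CC − I_C·R_C − I_E·R_E = 17 − 3.77×1 − 3.82×0.47 = 11.4 V.
V_CE = 11.4 V > 0.2 V confirms active-region operation.

I_C ≈ 3.8 mA, V_CE ≈ 11 V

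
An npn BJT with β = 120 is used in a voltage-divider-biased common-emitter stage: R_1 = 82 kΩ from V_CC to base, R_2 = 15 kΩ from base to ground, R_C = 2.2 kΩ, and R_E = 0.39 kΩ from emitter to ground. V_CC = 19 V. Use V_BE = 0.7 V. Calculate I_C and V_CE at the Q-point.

I_C ≈ 4.5 mA, V_CE ≈ 7.4 V

Thevenize the base divider: V_Th = V_CC·R_2/(R_1+R_2) = 19×15/97 = 2.94 V, R_Th = R_1‖R_2 = 12.7 kΩ.
Base-emitter loop: V_Th = I_B·R_Th + V_BE + (β+1)I_B·R_E, so I_B = (2.94 − 0.7) / (12.7 + 121×0.39) = 0.0374 mA.
I_C = β·I_B = 120×0.0374 = 4.49 mA, and I_E = (β+1)I_B = 4.52 mA.
V_CE = V_CC − I_C·R_C − I_E·R_E = 19 − 4.49×2.2 − 4.52×0.39 = 7.37 V.
V_CE = 7.37 V > 0.2 V confirms active-region operation.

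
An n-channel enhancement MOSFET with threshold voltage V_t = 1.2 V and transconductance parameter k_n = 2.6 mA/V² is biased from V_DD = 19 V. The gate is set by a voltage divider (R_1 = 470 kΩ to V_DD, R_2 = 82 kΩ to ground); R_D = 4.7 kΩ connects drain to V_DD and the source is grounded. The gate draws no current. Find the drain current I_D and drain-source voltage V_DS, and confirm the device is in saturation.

I_D ≈ 3.4 mA, V_DS ≈ 2.9 V

V_G = V_DD·R_2/(R_1+R_2) = 19×82/552 = 2.82 V. With the source grounded, V_GS = V_G = 2.82 V.
Assume saturation: I_D = (k_n/2)(V_GS − V_t)² = (2.6/2)×(2.82 − 1.2)² = 1.3×1.62² = 3.42 mA.
V_DS = V_DD − I_D·R_D = 19 − 3.42×4.7 = 2.92 V.
Saturation requires V_DS ≥ V_GS − V_t = 1.62 V; 2.92 ≥ 1.62 ✓.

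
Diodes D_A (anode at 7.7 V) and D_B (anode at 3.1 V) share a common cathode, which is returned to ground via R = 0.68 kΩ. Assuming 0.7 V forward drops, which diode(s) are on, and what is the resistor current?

Assume both conduct. Then node N would need to be at both 7.7−0.7 = 7 V and 3.1−0.7 = 2.4 V, which is impossible.
Assume only D_A conducts: V_N = 7.7 − 0.7 = 7 V, so I_R = 7/0.68 = 10.3 mA.
Check D_B: its anode-to-cathode voltage is 3.1 − 7 = -3.9 V < 0.7 V, so it is off. The assumption is consistent.

Only D_A conducts; I_R ≈ 10 mA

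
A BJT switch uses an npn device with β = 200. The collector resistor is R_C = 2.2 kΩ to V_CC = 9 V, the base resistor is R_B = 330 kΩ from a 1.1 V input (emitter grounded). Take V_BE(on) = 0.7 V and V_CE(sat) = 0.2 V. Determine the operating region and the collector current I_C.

active; I_C ≈ 0.24 mA

Assume active. Base-emitter loop: I_B = (V_BB − V_BE)/R_B = (1.1 − 0.7)/330 = 0.00121 mA.
I_C = β·I_B = 200×0.00121 = 0.242 mA.
V_CE = V_CC − I_C·R_C = 9 − 0.242×2.2 = 8.47 V > V_CE(sat), so the active-region assumption holds.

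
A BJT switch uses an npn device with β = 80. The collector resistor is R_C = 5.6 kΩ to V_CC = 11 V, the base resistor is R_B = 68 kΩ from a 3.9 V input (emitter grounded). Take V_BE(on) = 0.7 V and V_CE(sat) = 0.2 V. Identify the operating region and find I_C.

saturation; I_C ≈ 1.9 mA

Assume active: I_B = (3.9 − 0.7)/68 = 0.0471 mA, giving I_C = β·I_B = 3.76 mA.
But then V_CE = 11 − 3.76×5.6 = -10.1 V < V_CE(sat) = 0.2 V — impossible in the active region.
So the transistor is saturated. With V_CE = 0.2 V, I_C = (V_CC − 0.2)/R_C = 10.8/5.6 = 1.93 mA.
Check: β·I_B = 3.76 mA > I_C = 1.93 mA, confirming saturation.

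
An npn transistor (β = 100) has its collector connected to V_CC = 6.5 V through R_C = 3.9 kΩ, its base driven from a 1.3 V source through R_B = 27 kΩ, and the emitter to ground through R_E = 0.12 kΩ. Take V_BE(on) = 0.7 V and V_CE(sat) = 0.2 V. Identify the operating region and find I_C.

Assume active. Base-emitter loop: I_B = (V_BB − V_BE)/(R_B + (β+1)R_E) = (1.3 − 0.7)/(27 + 101×0.12) = 0.0153 mA.
I_C = β·I_B = 100×0.0153 = 1.53 mA.
V_CE = V_CC − I_C·R_C − I_E·R_E = 6.5 − 1.53×3.9 − 1.55×0.12 = 0.333 V > V_CE(sat), so the active-region assumption holds.

active; I_C ≈ 1.5 mA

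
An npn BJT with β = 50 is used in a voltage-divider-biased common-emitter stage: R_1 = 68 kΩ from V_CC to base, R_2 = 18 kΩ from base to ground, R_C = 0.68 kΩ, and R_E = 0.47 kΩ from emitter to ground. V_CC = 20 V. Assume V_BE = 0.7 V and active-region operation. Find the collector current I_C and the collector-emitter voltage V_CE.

Thevenize the base divider: V_Th = V_CC·R_2/(R_1+R_2) = 20×18/86 = 4.19 V, R_Th = R_1‖R_2 = 14.2 kΩ.
Base-emitter loop: V_Th = I_B·R_Th + V_BE + (β+1)I_B·R_E, so I_B = (4.19 − 0.7) / (14.2 + 51×0.47) = 0.0913 mA.
I_C = β·I_B = 50×0.0913 = 4.56 mA, and I_E = (β+1)I_B = 4.65 mA.
V_CE = V_CC − I_C·R_C − I_E·R_E = 20 − 4.56×0.68 − 4.65×0.47 = 14.7 V.
V_CE = 14.7 V > 0.2 V confirms active-region operation.

I_C ≈ 4.6 mA, V_CE ≈ 15 V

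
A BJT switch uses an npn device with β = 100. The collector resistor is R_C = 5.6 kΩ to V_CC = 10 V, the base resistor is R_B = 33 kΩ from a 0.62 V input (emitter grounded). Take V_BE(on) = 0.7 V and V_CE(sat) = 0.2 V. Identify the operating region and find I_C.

V_BB = 0.62 V ≤ V_BE(on) = 0.7 V, so the base-emitter junction is not forward biased.
The transistor is in cutoff: I_B = I_C = 0.

cutoff; I_C ≈ 0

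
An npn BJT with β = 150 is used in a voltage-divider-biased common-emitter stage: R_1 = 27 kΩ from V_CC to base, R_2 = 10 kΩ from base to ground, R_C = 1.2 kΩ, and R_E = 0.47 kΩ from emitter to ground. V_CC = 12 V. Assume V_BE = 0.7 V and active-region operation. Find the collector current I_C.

I_C ≈ 4.9 mA

Thevenize the base divider: V_Th = V_CC·R_2/(R_1+R_2) = 12×10/37 = 3.24 V, R_Th = R_1‖R_2 = 7.3 kΩ.
Base-emitter loop: V_Th = I_B·R_Th + V_BE + (β+1)I_B·R_E, so I_B = (3.24 − 0.7) / (7.3 + 151×0.47) = 0.0325 mA.
I_C = β·I_B = 150×0.0325 = 4.87 mA, and I_E = (β+1)I_B = 4.91 mA.
V_CE = V_CC − I_C·R_C − I_E·R_E = 12 − 4.87×1.2 − 4.91×0.47 = 3.84 V.
V_CE = 3.84 V > 0.2 V confirms active-region operation.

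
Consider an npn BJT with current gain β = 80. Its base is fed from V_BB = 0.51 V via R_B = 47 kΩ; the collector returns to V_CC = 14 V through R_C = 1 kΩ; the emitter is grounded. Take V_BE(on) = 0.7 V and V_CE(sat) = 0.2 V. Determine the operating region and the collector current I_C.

cutoff; I_C ≈ 0

V_BB = 0.51 V ≤ V_BE(on) = 0.7 V, so the base-emitter junction is not forward biased.
The transistor is in cutoff: I_B = I_C = 0.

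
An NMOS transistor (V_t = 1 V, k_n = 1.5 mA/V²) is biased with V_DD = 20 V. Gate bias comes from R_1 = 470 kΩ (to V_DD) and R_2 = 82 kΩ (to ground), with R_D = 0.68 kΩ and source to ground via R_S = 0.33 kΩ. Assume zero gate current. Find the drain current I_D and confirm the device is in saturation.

I_D ≈ 1.6 mA

V_G = V_DD·R_2/(R_1+R_2) = 20×82/552 = 2.97 V.
Assume saturation: I_D = (k_n/2)(V_GS − V_t)² with V_GS = V_G − I_D·R_S = 2.97 − 0.33·I_D.
Substituting gives 0.0817·I_D² − 1.98·I_D + 2.91 = 0, with roots I_D = 1.58 or 22.6 mA.
The root I_D = 22.6 mA gives V_GS = -4.49 V ≤ V_t, so take I_D = 1.58 mA.
Then V_GS = 2.45 V and V_DS = V_DD − I_D(R_D+R_S) = 20 − 1.58×1.01 = 18.4 V.
Saturation requires V_DS ≥ V_GS − V_t = 1.45 V; 18.4 ≥ 1.45 ✓.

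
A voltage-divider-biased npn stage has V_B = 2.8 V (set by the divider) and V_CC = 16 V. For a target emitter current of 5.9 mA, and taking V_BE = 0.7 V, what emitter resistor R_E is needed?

V_E = V_B − V_BE = 2.8 − 0.7 = 2.1 V.
R_E = V_E / I_E = 2.1 / 5.9 = 0.356 kΩ.

R_E ≈ 0.36 kΩ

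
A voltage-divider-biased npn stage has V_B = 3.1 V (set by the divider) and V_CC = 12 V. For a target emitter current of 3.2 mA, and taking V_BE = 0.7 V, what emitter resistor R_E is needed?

V_E = V_B − V_BE = 3.1 − 0.7 = 2.4 V.
R_E = V_E / I_E = 2.4 / 3.2 = 0.75 kΩ.

R_E ≈ 0.75 kΩ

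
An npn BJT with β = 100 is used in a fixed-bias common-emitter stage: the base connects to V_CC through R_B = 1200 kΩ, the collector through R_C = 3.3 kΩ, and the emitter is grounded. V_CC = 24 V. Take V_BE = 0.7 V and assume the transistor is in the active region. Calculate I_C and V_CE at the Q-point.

Base loop: V_CC = I_B·R_B + V_BE, so I_B = (24 − 0.7)/1200 kΩ = 0.0194 mA.
In the active region I_C = β·I_B = 100 × 0.0194 = 1.94 mA.
Collector loop: V_CE = V_CC − I_C·R_C = 24 − 1.94×3.3 = 17.6 V.
Since V_CE = 17.6 V > V_CE(sat) ≈ 0.2 V, the transistor is in the active region as assumed.

I_C ≈ 1.9 mA, V_CE ≈ 18 V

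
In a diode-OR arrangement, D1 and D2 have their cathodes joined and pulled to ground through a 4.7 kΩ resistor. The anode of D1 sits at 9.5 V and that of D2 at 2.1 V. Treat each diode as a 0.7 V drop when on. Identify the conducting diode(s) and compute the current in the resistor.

Assume both conduct. Then node N would need to be at both 9.5−0.7 = 8.8 V and 2.1−0.7 = 1.4 V, which is impossible.
Assume only D1 conducts: V_N = 9.5 − 0.7 = 8.8 V, so I_R = 8.8/4.7 = 1.87 mA.
Check D2: its anode-to-cathode voltage is 2.1 − 8.8 = -6.7 V < 0.7 V, so it is off. The assumption is consistent.

Only D1 conducts; I_R ≈ 1.9 mA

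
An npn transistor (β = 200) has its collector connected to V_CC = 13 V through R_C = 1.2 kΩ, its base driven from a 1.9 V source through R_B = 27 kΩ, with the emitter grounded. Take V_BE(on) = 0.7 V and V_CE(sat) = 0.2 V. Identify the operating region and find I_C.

active; I_C ≈ 8.9 mA

Assume active. Base-emitter loop: I_B = (V_BB − V_BE)/R_B = (1.9 − 0.7)/27 = 0.0444 mA.
I_C = β·I_B = 200×0.0444 = 8.89 mA.
V_CE = V_CC − I_C·R_C = 13 − 8.89×1.2 = 2.33 V > V_CE(sat), so the active-region assumption holds.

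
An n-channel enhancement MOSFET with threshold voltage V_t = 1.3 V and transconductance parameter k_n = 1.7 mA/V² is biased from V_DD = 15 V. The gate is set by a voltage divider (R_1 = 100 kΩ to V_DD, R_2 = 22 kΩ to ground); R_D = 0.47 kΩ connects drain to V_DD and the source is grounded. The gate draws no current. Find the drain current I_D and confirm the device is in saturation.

V_G = V_DD·R_2/(R_1+R_2) = 15×22/122 = 2.7 V. With the source grounded, V_GS = V_G = 2.7 V.
Assume saturation: I_D = (k_n/2)(V_GS − V_t)² = (1.7/2)×(2.7 − 1.3)² = 0.85×1.4² = 1.68 mA.
V_DS = V_DD − I_D·R_D = 15 − 1.68×0.47 = 14.2 V.
Saturation requires V_DS ≥ V_GS − V_t = 1.4 V; 14.2 ≥ 1.4 ✓.

I_D ≈ 1.7 mA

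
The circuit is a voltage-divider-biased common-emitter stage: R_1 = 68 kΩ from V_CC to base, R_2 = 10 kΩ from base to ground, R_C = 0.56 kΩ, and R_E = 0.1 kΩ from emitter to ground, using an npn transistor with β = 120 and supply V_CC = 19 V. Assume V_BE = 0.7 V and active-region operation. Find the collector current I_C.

Thevenize the base divider: V_Th = V_CC·R_2/(R_1+R_2) = 19×10/78 = 2.44 V, R_Th = R_1‖R_2 = 8.72 kΩ.
Base-emitter loop: V_Th = I_B·R_Th + V_BE + (β+1)I_B·R_E, so I_B = (2.44 − 0.7) / (8.72 + 121×0.1) = 0.0834 mA.
I_C = β·I_B = 120×0.0834 = 10 mA, and I_E = (β+1)I_B = 10.1 mA.
V_CE = V_CC − I_C·R_C − I_E·R_E = 19 − 10×0.56 − 10.1×0.1 = 12.4 V.
V_CE = 12.4 V > 0.2 V confirms active-region operation.

I_C ≈ 10 mA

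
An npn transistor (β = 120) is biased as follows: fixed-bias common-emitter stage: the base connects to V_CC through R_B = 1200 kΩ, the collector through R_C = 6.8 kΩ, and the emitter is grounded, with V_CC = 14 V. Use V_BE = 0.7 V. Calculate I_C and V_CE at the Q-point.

Base loop: V_CC = I_B·R_B + V_BE, so I_B = (14 − 0.7)/1200 kΩ = 0.0111 mA.
In the active region I_C = β·I_B = 120 × 0.0111 = 1.33 mA.
Collector loop: V_CE = V_CC − I_C·R_C = 14 − 1.33×6.8 = 4.96 V.
Since V_CE = 4.96 V > V_CE(sat) ≈ 0.2 V, the transistor is in the active region as assumed.

I_C ≈ 1.3 mA, V_CE ≈ 5 V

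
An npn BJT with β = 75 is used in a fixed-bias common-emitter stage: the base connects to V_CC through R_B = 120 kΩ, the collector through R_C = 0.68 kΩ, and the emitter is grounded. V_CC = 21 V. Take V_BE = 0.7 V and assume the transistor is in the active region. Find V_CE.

Base loop: V_CC = I_B·R_B + V_BE, so I_B = (21 − 0.7)/120 kΩ = 0.169 mA.
In the active region I_C = β·I_B = 75 × 0.169 = 12.7 mA.
Collector loop: V_CE = V_CC − I_C·R_C = 21 − 12.7×0.68 = 12.4 V.
Since V_CE = 12.4 V > V_CE(sat) ≈ 0.2 V, the transistor is in the active region as assumed.

V_CE ≈ 12 V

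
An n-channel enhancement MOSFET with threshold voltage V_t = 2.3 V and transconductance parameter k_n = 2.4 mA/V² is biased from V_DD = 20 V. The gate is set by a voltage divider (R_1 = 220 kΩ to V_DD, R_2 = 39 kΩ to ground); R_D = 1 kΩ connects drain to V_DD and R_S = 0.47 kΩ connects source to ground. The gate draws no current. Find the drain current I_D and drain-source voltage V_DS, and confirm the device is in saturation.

V_G = V_DD·R_2/(R_1+R_2) = 20×39/259 = 3.01 V.
Assume saturation: I_D = (k_n/2)(V_GS − V_t)² with V_GS = V_G − I_D·R_S = 3.01 − 0.47·I_D.
Substituting gives 0.265·I_D² − 1.8·I_D + 0.608 = 0, with roots I_D = 0.356 or 6.44 mA.
The root I_D = 6.44 mA gives V_GS = -0.0175 V ≤ V_t, so take I_D = 0.356 mA.
Then V_GS = 2.84 V and V_DS = V_DD − I_D(R_D+R_S) = 20 − 0.356×1.47 = 19.5 V.
Saturation requires V_DS ≥ V_GS − V_t = 0.544 V; 19.5 ≥ 0.544 ✓.

I_D ≈ 0.36 mA, V_DS ≈ 19 V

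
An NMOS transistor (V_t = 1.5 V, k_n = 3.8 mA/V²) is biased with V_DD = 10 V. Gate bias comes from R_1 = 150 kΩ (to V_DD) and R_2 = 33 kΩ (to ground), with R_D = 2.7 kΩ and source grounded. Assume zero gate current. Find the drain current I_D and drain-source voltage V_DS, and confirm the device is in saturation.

V_G = V_DD·R_2/(R_1+R_2) = 10×33/183 = 1.8 V. With the source grounded, V_GS = V_G = 1.8 V.
Assume saturation: I_D = (k_n/2)(V_GS − V_t)² = (3.8/2)×(1.8 − 1.5)² = 1.9×0.303² = 0.175 mA.
V_DS = V_DD − I_D·R_D = 10 − 0.175×2.7 = 9.53 V.
Saturation requires V_DS ≥ V_GS − V_t = 0.303 V; 9.53 ≥ 0.303 ✓.

I_D ≈ 0.17 mA, V_DS ≈ 9.5 V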